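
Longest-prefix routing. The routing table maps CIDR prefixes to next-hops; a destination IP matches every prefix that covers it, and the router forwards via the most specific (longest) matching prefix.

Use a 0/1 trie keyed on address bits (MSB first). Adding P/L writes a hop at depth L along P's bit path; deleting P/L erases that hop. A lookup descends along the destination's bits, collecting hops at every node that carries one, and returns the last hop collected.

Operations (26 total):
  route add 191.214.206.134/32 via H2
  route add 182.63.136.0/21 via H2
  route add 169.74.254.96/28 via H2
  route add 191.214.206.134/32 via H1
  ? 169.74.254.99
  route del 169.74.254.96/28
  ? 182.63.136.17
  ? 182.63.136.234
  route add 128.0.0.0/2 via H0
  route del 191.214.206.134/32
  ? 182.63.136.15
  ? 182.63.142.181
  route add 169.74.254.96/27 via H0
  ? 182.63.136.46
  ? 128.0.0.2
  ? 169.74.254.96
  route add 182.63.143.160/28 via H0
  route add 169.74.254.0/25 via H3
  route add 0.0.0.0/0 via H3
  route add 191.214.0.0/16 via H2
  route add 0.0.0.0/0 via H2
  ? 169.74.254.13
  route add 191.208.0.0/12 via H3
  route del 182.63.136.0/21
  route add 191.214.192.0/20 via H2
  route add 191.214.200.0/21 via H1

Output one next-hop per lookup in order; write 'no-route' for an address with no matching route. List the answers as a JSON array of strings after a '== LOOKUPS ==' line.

Trace:
  add 191.214.206.134/32 -> H2 at depth 32
  add 182.63.136.0/21 -> H2 at depth 21
  add 169.74.254.96/28 -> H2 at depth 28
  add 191.214.206.134/32 -> H1 at depth 32
  ? 169.74.254.99  path d0:-→d1:-→d2:-→d3:-→d4:-→d5:-→d6:-→d7:-→d8:-→d9:-→d10:-→d11:-→d12:-→d13:-→d14:-→d15:-→d16:-→d17:-→d18:-→d19:-→d20:-→d21:-→d22:-→d23:-→d24:-→d25:-→d26:-→d27:-→d28:H2  best=H2
  del 169.74.254.96/28 (clear depth 28)
  ? 182.63.136.17  path d0:-→d1:-→d2:-→d3:-→d4:-→d5:-→d6:-→d7:-→d8:-→d9:-→d10:-→d11:-→d12:-→d13:-→d14:-→d15:-→d16:-→d17:-→d18:-→d19:-→d20:-→d21:H2  best=H2
  ? 182.63.136.234  path d0:-→d1:-→d2:-→d3:-→d4:-→d5:-→d6:-→d7:-→d8:-→d9:-→d10:-→d11:-→d12:-→d13:-→d14:-→d15:-→d16:-→d17:-→d18:-→d19:-→d20:-→d21:H2  best=H2
  add 128.0.0.0/2 -> H0 at depth 2
  del 191.214.206.134/32 (clear depth 32)
  ? 182.63.136.15  path d0:-→d1:-→d2:H0→d3:-→d4:-→d5:-→d6:-→d7:-→d8:-→d9:-→d10:-→d11:-→d12:-→d13:-→d14:-→d15:-→d16:-→d17:-→d18:-→d19:-→d20:-→d21:H2  best=H2
  ? 182.63.142.181  path d0:-→d1:-→d2:H0→d3:-→d4:-→d5:-→d6:-→d7:-→d8:-→d9:-→d10:-→d11:-→d12:-→d13:-→d14:-→d15:-→d16:-→d17:-→d18:-→d19:-→d20:-→d21:H2  best=H2
  add 169.74.254.96/27 -> H0 at depth 27
  ? 182.63.136.46  path d0:-→d1:-→d2:H0→d3:-→d4:-→d5:-→d6:-→d7:-→d8:-→d9:-→d10:-→d11:-→d12:-→d13:-→d14:-→d15:-→d16:-→d17:-→d18:-→d19:-→d20:-→d21:H2  best=H2
  ? 128.0.0.2  path d0:-→d1:-→d2:H0  best=H0
  ? 169.74.254.96  path d0:-→d1:-→d2:H0→d3:-→d4:-→d5:-→d6:-→d7:-→d8:-→d9:-→d10:-→d11:-→d12:-→d13:-→d14:-→d15:-→d16:-→d17:-→d18:-→d19:-→d20:-→d21:-→d22:-→d23:-→d24:-→d25:-→d26:-→d27:H0→d28:-  best=H0
  add 182.63.143.160/28 -> H0 at depth 28
  add 169.74.254.0/25 -> H3 at depth 25
  add 0.0.0.0/0 -> H3 at depth 0
  add 191.214.0.0/16 -> H2 at depth 16
  add 0.0.0.0/0 -> H2 at depth 0
  ? 169.74.254.13  path d0:H2→d1:-→d2:H0→d3:-→d4:-→d5:-→d6:-→d7:-→d8:-→d9:-→d10:-→d11:-→d12:-→d13:-→d14:-→d15:-→d16:-→d17:-→d18:-→d19:-→d20:-→d21:-→d22:-→d23:-→d24:-→d25:H3  best=H3
  add 191.208.0.0/12 -> H3 at depth 12
  del 182.63.136.0/21 (clear depth 21)
  add 191.214.192.0/20 -> H2 at depth 20
  add 191.214.200.0/21 -> H1 at depth 21

== LOOKUPS ==
["H2","H2","H2","H2","H2","H2","H0","H0","H3"]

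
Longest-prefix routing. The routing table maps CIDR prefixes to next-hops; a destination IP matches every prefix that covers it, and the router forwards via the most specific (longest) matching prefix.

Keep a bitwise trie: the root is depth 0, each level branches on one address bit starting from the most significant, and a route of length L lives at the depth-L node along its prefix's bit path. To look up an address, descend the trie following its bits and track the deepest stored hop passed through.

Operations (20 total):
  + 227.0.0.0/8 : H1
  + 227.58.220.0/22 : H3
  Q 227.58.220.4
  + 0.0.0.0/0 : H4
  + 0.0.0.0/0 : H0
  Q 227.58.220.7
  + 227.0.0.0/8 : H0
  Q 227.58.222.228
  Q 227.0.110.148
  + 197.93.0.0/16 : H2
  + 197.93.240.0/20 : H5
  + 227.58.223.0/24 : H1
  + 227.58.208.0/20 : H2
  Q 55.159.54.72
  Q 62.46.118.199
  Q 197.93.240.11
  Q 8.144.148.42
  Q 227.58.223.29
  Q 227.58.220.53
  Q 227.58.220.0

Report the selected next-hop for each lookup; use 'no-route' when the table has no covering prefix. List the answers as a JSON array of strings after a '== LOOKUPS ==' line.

Apply in order:
  add 227.0.0.0/8 -> H1 at depth 8
  add 227.58.220.0/22 -> H3 at depth 22
  Q 227.58.220.4: descend 1110001100111010110111 ; hops seen [H1,H3] ; pick H3
  add 0.0.0.0/0 -> H4 at depth 0
  add 0.0.0.0/0 -> H0 at depth 0
  Q 227.58.220.7: descend 1110001100111010110111 ; hops seen [H0,H1,H3] ; pick H3
  add 227.0.0.0/8 -> H0 at depth 8
  Q 227.58.222.228: descend 1110001100111010110111 ; hops seen [H0,H0,H3] ; pick H3
  Q 227.0.110.148: descend 1110001100 ; hops seen [H0,H0] ; pick H0
  add 197.93.0.0/16 -> H2 at depth 16
  add 197.93.240.0/20 -> H5 at depth 20
  add 227.58.223.0/24 -> H1 at depth 24
  add 227.58.208.0/20 -> H2 at depth 20
  Q 55.159.54.72: descend ε ; hops seen [H0] ; pick H0
  Q 62.46.118.199: descend ε ; hops seen [H0] ; pick H0
  Q 197.93.240.11: descend 11000101010111011111 ; hops seen [H0,H2,H5] ; pick H5
  Q 8.144.148.42: descend ε ; hops seen [H0] ; pick H0
  Q 227.58.223.29: descend 111000110011101011011111 ; hops seen [H0,H0,H2,H3,H1] ; pick H1
  Q 227.58.220.53: descend 1110001100111010110111 ; hops seen [H0,H0,H2,H3] ; pick H3
  Q 227.58.220.0: descend 1110001100111010110111 ; hops seen [H0,H0,H2,H3] ; pick H3

== LOOKUPS ==
["H3","H3","H3","H0","H0","H0","H5","H0","H1","H3","H3"]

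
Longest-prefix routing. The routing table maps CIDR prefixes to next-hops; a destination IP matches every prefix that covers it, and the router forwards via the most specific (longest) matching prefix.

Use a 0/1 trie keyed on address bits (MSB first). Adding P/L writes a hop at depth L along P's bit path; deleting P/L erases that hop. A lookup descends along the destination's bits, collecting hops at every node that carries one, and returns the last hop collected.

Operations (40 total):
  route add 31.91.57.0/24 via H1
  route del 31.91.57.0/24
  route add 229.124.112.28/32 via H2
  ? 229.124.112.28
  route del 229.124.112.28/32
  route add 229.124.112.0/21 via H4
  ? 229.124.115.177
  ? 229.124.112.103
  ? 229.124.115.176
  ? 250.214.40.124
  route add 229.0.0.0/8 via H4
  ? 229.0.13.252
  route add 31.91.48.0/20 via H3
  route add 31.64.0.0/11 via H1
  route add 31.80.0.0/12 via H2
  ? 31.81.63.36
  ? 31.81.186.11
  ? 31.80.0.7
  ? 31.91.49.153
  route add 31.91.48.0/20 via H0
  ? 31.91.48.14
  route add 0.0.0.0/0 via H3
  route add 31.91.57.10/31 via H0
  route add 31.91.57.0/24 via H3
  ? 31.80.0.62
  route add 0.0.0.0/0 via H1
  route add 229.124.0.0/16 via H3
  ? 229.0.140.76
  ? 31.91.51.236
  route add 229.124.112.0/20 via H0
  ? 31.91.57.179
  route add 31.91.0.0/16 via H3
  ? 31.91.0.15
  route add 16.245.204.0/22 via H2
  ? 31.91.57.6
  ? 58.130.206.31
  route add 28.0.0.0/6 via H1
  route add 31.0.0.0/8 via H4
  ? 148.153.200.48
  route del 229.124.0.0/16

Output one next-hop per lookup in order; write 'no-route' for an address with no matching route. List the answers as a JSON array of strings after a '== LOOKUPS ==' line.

Apply in order:
  + 31.91.57.0/24 (H1) depth=24
  - 31.91.57.0/24 clear@24
  + 229.124.112.28/32 (H2) depth=32
  Q 229.124.112.28: descend 11100101011111000111000000011100 ; hops seen [H2] ; pick H2
  - 229.124.112.28/32 clear@32
  + 229.124.112.0/21 (H4) depth=21
  Q 229.124.115.177: descend 1110010101111100011100 ; hops seen [H4] ; pick H4
  Q 229.124.112.103: descend 1110010101111100011100000 ; hops seen [H4] ; pick H4
  Q 229.124.115.176: descend 1110010101111100011100 ; hops seen [H4] ; pick H4
  Q 250.214.40.124: descend 111 ; hops seen [∅] ; pick no-route
  + 229.0.0.0/8 (H4) depth=8
  Q 229.0.13.252: descend 111001010 ; hops seen [H4] ; pick H4
  + 31.91.48.0/20 (H3) depth=20
  + 31.64.0.0/11 (H1) depth=11
  + 31.80.0.0/12 (H2) depth=12
  Q 31.81.63.36: descend 000111110101 ; hops seen [H1,H2] ; pick H2
  Q 31.81.186.11: descend 000111110101 ; hops seen [H1,H2] ; pick H2
  Q 31.80.0.7: descend 000111110101 ; hops seen [H1,H2] ; pick H2
  Q 31.91.49.153: descend 00011111010110110011 ; hops seen [H1,H2,H3] ; pick H3
  + 31.91.48.0/20 (H0) depth=20
  Q 31.91.48.14: descend 00011111010110110011 ; hops seen [H1,H2,H0] ; pick H0
  + 0.0.0.0/0 (H3) depth=0
  + 31.91.57.10/31 (H0) depth=31
  + 31.91.57.0/24 (H3) depth=24
  Q 31.80.0.62: descend 000111110101 ; hops seen [H3,H1,H2] ; pick H2
  + 0.0.0.0/0 (H1) depth=0
  + 229.124.0.0/16 (H3) depth=16
  Q 229.0.140.76: descend 111001010 ; hops seen [H1,H4] ; pick H4
  Q 31.91.51.236: descend 00011111010110110011 ; hops seen [H1,H1,H2,H0] ; pick H0
  + 229.124.112.0/20 (H0) depth=20
  Q 31.91.57.179: descend 000111110101101100111001 ; hops seen [H1,H1,H2,H0,H3] ; pick H3
  + 31.91.0.0/16 (H3) depth=16
  Q 31.91.0.15: descend 000111110101101100 ; hops seen [H1,H1,H2,H3] ; pick H3
  + 16.245.204.0/22 (H2) depth=22
  Q 31.91.57.6: descend 0001111101011011001110010000 ; hops seen [H1,H1,H2,H3,H0,H3] ; pick H3
  Q 58.130.206.31: descend 00 ; hops seen [H1] ; pick H1
  + 28.0.0.0/6 (H1) depth=6
  + 31.0.0.0/8 (H4) depth=8
  Q 148.153.200.48: descend 1 ; hops seen [H1] ; pick H1
  - 229.124.0.0/16 clear@16

== LOOKUPS ==
["H2","H4","H4","H4","no-route","H4","H2","H2","H2","H3","H0","H2","H4","H0","H3","H3","H3","H1","H1"]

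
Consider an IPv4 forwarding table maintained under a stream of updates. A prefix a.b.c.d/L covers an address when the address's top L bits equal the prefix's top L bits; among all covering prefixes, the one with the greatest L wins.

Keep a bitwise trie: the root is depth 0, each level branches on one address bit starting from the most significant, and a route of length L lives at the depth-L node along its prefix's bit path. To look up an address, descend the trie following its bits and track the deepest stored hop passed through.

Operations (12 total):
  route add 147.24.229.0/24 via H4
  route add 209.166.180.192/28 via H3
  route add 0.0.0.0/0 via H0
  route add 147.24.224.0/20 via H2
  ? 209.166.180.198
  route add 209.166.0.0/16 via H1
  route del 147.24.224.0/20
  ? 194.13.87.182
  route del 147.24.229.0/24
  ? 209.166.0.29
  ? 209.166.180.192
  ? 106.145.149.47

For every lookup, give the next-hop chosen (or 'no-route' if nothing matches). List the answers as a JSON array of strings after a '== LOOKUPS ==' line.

Process each operation:
  add 147.24.229.0/24 -> H4 at depth 24
  add 209.166.180.192/28 -> H3 at depth 28
  add 0.0.0.0/0 -> H0 at depth 0
  add 147.24.224.0/20 -> H2 at depth 20
  Q 209.166.180.198: descend 1101000110100110101101001100 ; hops seen [H0,H3] ; pick H3
  add 209.166.0.0/16 -> H1 at depth 16
  del 147.24.224.0/20 (clear depth 20)
  Q 194.13.87.182: descend 110 ; hops seen [H0] ; pick H0
  del 147.24.229.0/24 (clear depth 24)
  Q 209.166.0.29: descend 1101000110100110 ; hops seen [H0,H1] ; pick H1
  Q 209.166.180.192: descend 1101000110100110101101001100 ; hops seen [H0,H1,H3] ; pick H3
  Q 106.145.149.47: descend ε ; hops seen [H0] ; pick H0

== LOOKUPS ==
["H3","H0","H1","H3","H0"]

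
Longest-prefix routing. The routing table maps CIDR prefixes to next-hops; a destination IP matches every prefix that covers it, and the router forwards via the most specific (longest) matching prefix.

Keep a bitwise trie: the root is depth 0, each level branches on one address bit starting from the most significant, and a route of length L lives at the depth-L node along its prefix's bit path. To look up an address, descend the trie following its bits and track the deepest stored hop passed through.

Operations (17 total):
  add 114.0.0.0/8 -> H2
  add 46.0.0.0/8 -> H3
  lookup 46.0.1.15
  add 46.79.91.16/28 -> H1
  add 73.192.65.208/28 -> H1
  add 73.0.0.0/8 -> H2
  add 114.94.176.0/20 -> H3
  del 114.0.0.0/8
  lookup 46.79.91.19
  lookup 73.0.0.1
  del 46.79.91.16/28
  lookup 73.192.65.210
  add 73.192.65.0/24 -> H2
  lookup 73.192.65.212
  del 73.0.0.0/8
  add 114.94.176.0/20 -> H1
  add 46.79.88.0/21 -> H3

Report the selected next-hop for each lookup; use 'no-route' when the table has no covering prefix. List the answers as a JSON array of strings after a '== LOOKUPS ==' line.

Process each operation:
  + 114.0.0.0/8 (H2) depth=8
  + 46.0.0.0/8 (H3) depth=8
  Q 46.0.1.15: descend 00101110 ; hops seen [H3] ; pick H3
  + 46.79.91.16/28 (H1) depth=28
  + 73.192.65.208/28 (H1) depth=28
  + 73.0.0.0/8 (H2) depth=8
  + 114.94.176.0/20 (H3) depth=20
  del 114.0.0.0/8 (clear depth 8)
  Q 46.79.91.19: descend 0010111001001111010110110001 ; hops seen [H3,H1] ; pick H1
  Q 73.0.0.1: descend 01001001 ; hops seen [H2] ; pick H2
  del 46.79.91.16/28 (clear depth 28)
  Q 73.192.65.210: descend 0100100111000000010000011101 ; hops seen [H2,H1] ; pick H1
  + 73.192.65.0/24 (H2) depth=24
  Q 73.192.65.212: descend 0100100111000000010000011101 ; hops seen [H2,H2,H1] ; pick H1
  del 73.0.0.0/8 (clear depth 8)
  + 114.94.176.0/20 (H1) depth=20
  + 46.79.88.0/21 (H3) depth=21

== LOOKUPS ==
["H3","H1","H2","H1","H1"]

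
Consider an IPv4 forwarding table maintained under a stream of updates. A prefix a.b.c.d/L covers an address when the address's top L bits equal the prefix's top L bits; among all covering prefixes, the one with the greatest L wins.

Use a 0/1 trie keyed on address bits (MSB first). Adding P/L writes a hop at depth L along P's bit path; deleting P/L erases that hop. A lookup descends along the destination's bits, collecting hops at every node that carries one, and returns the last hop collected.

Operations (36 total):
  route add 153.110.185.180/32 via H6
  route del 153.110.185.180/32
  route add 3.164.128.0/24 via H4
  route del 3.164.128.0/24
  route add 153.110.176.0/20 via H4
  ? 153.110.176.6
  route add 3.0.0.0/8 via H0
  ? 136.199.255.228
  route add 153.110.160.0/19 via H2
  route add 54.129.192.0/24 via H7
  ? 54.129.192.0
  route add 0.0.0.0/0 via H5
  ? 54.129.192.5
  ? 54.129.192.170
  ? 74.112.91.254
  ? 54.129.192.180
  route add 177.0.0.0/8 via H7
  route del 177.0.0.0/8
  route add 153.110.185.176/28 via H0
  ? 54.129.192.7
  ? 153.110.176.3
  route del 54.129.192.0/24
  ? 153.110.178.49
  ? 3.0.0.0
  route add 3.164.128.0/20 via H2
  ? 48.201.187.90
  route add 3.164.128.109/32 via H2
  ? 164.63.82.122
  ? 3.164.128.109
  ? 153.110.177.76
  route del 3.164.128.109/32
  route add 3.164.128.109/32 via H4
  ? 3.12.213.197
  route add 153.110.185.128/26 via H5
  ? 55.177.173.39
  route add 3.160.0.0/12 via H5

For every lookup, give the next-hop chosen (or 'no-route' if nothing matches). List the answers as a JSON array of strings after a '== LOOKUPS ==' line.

Apply in order:
  add 153.110.185.180/32 -> H6 at depth 32
  - 153.110.185.180/32 clear@32
  add 3.164.128.0/24 -> H4 at depth 24
  - 3.164.128.0/24 clear@24
  add 153.110.176.0/20 -> H4 at depth 20
  Q 153.110.176.6: descend 10011001011011101011 ; hops seen [H4] ; pick H4
  add 3.0.0.0/8 -> H0 at depth 8
  Q 136.199.255.228: descend 100 ; hops seen [∅] ; pick no-route
  add 153.110.160.0/19 -> H2 at depth 19
  add 54.129.192.0/24 -> H7 at depth 24
  Q 54.129.192.0: descend 001101101000000111000000 ; hops seen [H7] ; pick H7
  add 0.0.0.0/0 -> H5 at depth 0
  Q 54.129.192.5: descend 001101101000000111000000 ; hops seen [H5,H7] ; pick H7
  Q 54.129.192.170: descend 001101101000000111000000 ; hops seen [H5,H7] ; pick H7
  Q 74.112.91.254: descend 0 ; hops seen [H5] ; pick H5
  Q 54.129.192.180: descend 001101101000000111000000 ; hops seen [H5,H7] ; pick H7
  add 177.0.0.0/8 -> H7 at depth 8
  - 177.0.0.0/8 clear@8
  add 153.110.185.176/28 -> H0 at depth 28
  Q 54.129.192.7: descend 001101101000000111000000 ; hops seen [H5,H7] ; pick H7
  Q 153.110.176.3: descend 10011001011011101011 ; hops seen [H5,H2,H4] ; pick H4
  - 54.129.192.0/24 clear@24
  Q 153.110.178.49: descend 10011001011011101011 ; hops seen [H5,H2,H4] ; pick H4
  Q 3.0.0.0: descend 00000011 ; hops seen [H5,H0] ; pick H0
  add 3.164.128.0/20 -> H2 at depth 20
  Q 48.201.187.90: descend 00110 ; hops seen [H5] ; pick H5
  add 3.164.128.109/32 -> H2 at depth 32
  Q 164.63.82.122: descend 101 ; hops seen [H5] ; pick H5
  Q 3.164.128.109: descend 00000011101001001000000001101101 ; hops seen [H5,H0,H2,H2] ; pick H2
  Q 153.110.177.76: descend 10011001011011101011 ; hops seen [H5,H2,H4] ; pick H4
  - 3.164.128.109/32 clear@32
  add 3.164.128.109/32 -> H4 at depth 32
  Q 3.12.213.197: descend 00000011 ; hops seen [H5,H0] ; pick H0
  add 153.110.185.128/26 -> H5 at depth 26
  Q 55.177.173.39: descend 0011011 ; hops seen [H5] ; pick H5
  add 3.160.0.0/12 -> H5 at depth 12

== LOOKUPS ==
["H4","no-route","H7","H7","H7","H5","H7","H7","H4","H4","H0","H5","H5","H2","H4","H0","H5"]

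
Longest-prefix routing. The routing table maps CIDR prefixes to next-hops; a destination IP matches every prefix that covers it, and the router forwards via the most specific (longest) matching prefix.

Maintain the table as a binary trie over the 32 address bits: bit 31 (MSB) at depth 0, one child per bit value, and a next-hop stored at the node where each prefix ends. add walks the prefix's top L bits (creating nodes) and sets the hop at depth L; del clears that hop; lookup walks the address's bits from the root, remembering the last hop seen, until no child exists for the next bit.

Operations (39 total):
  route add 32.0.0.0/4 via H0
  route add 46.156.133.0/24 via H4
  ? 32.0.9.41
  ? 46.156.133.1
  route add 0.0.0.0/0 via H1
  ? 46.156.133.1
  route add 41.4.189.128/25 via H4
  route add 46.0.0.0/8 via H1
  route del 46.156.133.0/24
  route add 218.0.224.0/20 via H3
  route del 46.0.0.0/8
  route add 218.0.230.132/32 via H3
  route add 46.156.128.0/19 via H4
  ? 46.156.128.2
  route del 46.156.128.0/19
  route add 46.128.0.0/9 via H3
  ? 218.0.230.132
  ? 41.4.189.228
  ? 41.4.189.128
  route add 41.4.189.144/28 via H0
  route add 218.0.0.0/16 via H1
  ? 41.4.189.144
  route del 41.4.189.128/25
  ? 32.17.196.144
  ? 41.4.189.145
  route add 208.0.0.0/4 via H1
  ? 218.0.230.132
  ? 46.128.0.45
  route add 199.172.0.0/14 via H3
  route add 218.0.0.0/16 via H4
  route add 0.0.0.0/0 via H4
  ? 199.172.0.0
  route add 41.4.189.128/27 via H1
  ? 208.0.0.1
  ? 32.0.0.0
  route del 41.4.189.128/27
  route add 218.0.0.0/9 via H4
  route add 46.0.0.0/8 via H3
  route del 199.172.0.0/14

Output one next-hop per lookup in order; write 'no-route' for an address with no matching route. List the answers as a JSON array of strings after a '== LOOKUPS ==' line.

Process each operation:
  add 32.0.0.0/4 -> H0 at depth 4
  add 46.156.133.0/24 -> H4 at depth 24
  Q 32.0.9.41: descend 0010 ; hops seen [H0] ; pick H0
  Q 46.156.133.1: descend 001011101001110010000101 ; hops seen [H0,H4] ; pick H4
  add 0.0.0.0/0 -> H1 at depth 0
  Q 46.156.133.1: descend 001011101001110010000101 ; hops seen [H1,H0,H4] ; pick H4
  add 41.4.189.128/25 -> H4 at depth 25
  add 46.0.0.0/8 -> H1 at depth 8
  del 46.156.133.0/24 (clear depth 24)
  add 218.0.224.0/20 -> H3 at depth 20
  del 46.0.0.0/8 (clear depth 8)
  add 218.0.230.132/32 -> H3 at depth 32
  add 46.156.128.0/19 -> H4 at depth 19
  Q 46.156.128.2: descend 001011101001110010000 ; hops seen [H1,H0,H4] ; pick H4
  del 46.156.128.0/19 (clear depth 19)
  add 46.128.0.0/9 -> H3 at depth 9
  Q 218.0.230.132: descend 11011010000000001110011010000100 ; hops seen [H1,H3,H3] ; pick H3
  Q 41.4.189.228: descend 0010100100000100101111011 ; hops seen [H1,H0,H4] ; pick H4
  Q 41.4.189.128: descend 0010100100000100101111011 ; hops seen [H1,H0,H4] ; pick H4
  add 41.4.189.144/28 -> H0 at depth 28
  add 218.0.0.0/16 -> H1 at depth 16
  Q 41.4.189.144: descend 0010100100000100101111011001 ; hops seen [H1,H0,H4,H0] ; pick H0
  del 41.4.189.128/25 (clear depth 25)
  Q 32.17.196.144: descend 0010 ; hops seen [H1,H0] ; pick H0
  Q 41.4.189.145: descend 0010100100000100101111011001 ; hops seen [H1,H0,H0] ; pick H0
  add 208.0.0.0/4 -> H1 at depth 4
  Q 218.0.230.132: descend 11011010000000001110011010000100 ; hops seen [H1,H1,H1,H3,H3] ; pick H3
  Q 46.128.0.45: descend 00101110100 ; hops seen [H1,H0,H3] ; pick H3
  add 199.172.0.0/14 -> H3 at depth 14
  add 218.0.0.0/16 -> H4 at depth 16
  add 0.0.0.0/0 -> H4 at depth 0
  Q 199.172.0.0: descend 11000111101011 ; hops seen [H4,H3] ; pick H3
  add 41.4.189.128/27 -> H1 at depth 27
  Q 208.0.0.1: descend 1101 ; hops seen [H4,H1] ; pick H1
  Q 32.0.0.0: descend 0010 ; hops seen [H4,H0] ; pick H0
  del 41.4.189.128/27 (clear depth 27)
  add 218.0.0.0/9 -> H4 at depth 9
  add 46.0.0.0/8 -> H3 at depth 8
  del 199.172.0.0/14 (clear depth 14)

== LOOKUPS ==
["H0","H4","H4","H4","H3","H4","H4","H0","H0","H0","H3","H3","H3","H1","H0"]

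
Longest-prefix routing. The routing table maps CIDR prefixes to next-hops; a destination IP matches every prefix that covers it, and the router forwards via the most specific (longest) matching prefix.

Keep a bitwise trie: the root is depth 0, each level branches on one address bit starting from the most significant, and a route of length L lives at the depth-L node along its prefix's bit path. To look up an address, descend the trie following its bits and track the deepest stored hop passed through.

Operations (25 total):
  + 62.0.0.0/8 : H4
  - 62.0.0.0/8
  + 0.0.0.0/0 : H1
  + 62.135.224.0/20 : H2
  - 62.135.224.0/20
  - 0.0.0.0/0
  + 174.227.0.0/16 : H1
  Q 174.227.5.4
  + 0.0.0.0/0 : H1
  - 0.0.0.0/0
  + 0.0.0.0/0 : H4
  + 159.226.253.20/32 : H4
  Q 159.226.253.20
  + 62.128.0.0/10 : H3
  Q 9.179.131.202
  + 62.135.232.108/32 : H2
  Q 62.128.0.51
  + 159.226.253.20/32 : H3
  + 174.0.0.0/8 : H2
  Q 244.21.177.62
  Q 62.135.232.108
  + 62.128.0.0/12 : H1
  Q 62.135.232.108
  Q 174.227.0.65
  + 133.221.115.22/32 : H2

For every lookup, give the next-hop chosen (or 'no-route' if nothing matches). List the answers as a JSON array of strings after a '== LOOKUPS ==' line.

Apply in order:
  add 62.0.0.0/8 -> H4 at depth 8
  del 62.0.0.0/8 (clear depth 8)
  add 0.0.0.0/0 -> H1 at depth 0
  add 62.135.224.0/20 -> H2 at depth 20
  del 62.135.224.0/20 (clear depth 20)
  del 0.0.0.0/0 (clear depth 0)
  add 174.227.0.0/16 -> H1 at depth 16
  lookup 174.227.5.4: bits 1010111011100011 walk d0:-→d1:-→d2:-→d3:-→d4:-→d5:-→d6:-→d7:-→d8:-→d9:-→d10:-→d11:-→d12:-→d13:-→d14:-→d15:-→d16:H1 -> H1
  add 0.0.0.0/0 -> H1 at depth 0
  del 0.0.0.0/0 (clear depth 0)
  add 0.0.0.0/0 -> H4 at depth 0
  add 159.226.253.20/32 -> H4 at depth 32
  lookup 159.226.253.20: bits 10011111111000101111110100010100 walk d0:H4→d1:-→d2:-→d3:-→d4:-→d5:-→d6:-→d7:-→d8:-→d9:-→d10:-→d11:-→d12:-→d13:-→d14:-→d15:-→d16:-→d17:-→d18:-→d19:-→d20:-→d21:-→d22:-→d23:-→d24:-→d25:-→d26:-→d27:-→d28:-→d29:-→d30:-→d31:-→d32:H4 -> H4
  add 62.128.0.0/10 -> H3 at depth 10
  lookup 9.179.131.202: bits 00 walk d0:H4→d1:-→d2:- -> H4
  add 62.135.232.108/32 -> H2 at depth 32
  lookup 62.128.0.51: bits 0011111010000 walk d0:H4→d1:-→d2:-→d3:-→d4:-→d5:-→d6:-→d7:-→d8:-→d9:-→d10:H3→d11:-→d12:-→d13:- -> H3
  add 159.226.253.20/32 -> H3 at depth 32
  add 174.0.0.0/8 -> H2 at depth 8
  lookup 244.21.177.62: bits 1 walk d0:H4→d1:- -> H4
  lookup 62.135.232.108: bits 00111110100001111110100001101100 walk d0:H4→d1:-→d2:-→d3:-→d4:-→d5:-→d6:-→d7:-→d8:-→d9:-→d10:H3→d11:-→d12:-→d13:-→d14:-→d15:-→d16:-→d17:-→d18:-→d19:-→d20:-→d21:-→d22:-→d23:-→d24:-→d25:-→d26:-→d27:-→d28:-→d29:-→d30:-→d31:-→d32:H2 -> H2
  add 62.128.0.0/12 -> H1 at depth 12
  lookup 62.135.232.108: bits 00111110100001111110100001101100 walk d0:H4→d1:-→d2:-→d3:-→d4:-→d5:-→d6:-→d7:-→d8:-→d9:-→d10:H3→d11:-→d12:H1→d13:-→d14:-→d15:-→d16:-→d17:-→d18:-→d19:-→d20:-→d21:-→d22:-→d23:-→d24:-→d25:-→d26:-→d27:-→d28:-→d29:-→d30:-→d31:-→d32:H2 -> H2
  lookup 174.227.0.65: bits 1010111011100011 walk d0:H4→d1:-→d2:-→d3:-→d4:-→d5:-→d6:-→d7:-→d8:H2→d9:-→d10:-→d11:-→d12:-→d13:-→d14:-→d15:-→d16:H1 -> H1
  add 133.221.115.22/32 -> H2 at depth 32

== LOOKUPS ==
["H1","H4","H4","H3","H4","H2","H2","H1"]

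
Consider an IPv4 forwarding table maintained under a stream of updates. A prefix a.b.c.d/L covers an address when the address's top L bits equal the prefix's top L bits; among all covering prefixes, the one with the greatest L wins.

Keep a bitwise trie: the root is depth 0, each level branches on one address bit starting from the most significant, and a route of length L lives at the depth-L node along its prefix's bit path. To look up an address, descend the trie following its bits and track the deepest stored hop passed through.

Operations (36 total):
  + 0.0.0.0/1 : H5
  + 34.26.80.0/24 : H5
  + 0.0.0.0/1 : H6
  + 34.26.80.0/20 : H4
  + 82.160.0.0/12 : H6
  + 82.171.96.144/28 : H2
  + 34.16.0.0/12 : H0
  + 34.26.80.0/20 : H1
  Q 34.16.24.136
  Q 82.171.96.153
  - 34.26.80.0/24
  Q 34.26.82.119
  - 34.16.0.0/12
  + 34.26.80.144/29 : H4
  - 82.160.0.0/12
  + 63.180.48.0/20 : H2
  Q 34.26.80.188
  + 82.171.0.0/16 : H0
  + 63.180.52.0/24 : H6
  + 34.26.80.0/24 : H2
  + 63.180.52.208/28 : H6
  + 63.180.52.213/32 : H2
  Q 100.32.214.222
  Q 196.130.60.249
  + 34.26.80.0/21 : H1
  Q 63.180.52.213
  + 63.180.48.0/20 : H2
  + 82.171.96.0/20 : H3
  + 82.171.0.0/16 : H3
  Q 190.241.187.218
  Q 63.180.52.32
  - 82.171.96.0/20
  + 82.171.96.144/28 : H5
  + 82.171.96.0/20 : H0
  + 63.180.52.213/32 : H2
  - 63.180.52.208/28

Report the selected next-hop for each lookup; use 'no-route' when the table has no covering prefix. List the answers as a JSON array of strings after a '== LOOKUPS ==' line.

Process each operation:
  add 0.0.0.0/1 -> H5 at depth 1
  add 34.26.80.0/24 -> H5 at depth 24
  add 0.0.0.0/1 -> H6 at depth 1
  add 34.26.80.0/20 -> H4 at depth 20
  add 82.160.0.0/12 -> H6 at depth 12
  add 82.171.96.144/28 -> H2 at depth 28
  add 34.16.0.0/12 -> H0 at depth 12
  add 34.26.80.0/20 -> H1 at depth 20
  Q 34.16.24.136: descend 001000100001 ; hops seen [H6,H0] ; pick H0
  Q 82.171.96.153: descend 0101001010101011011000001001 ; hops seen [H6,H6,H2] ; pick H2
  del 34.26.80.0/24 (clear depth 24)
  Q 34.26.82.119: descend 0010001000011010010100 ; hops seen [H6,H0,H1] ; pick H1
  del 34.16.0.0/12 (clear depth 12)
  add 34.26.80.144/29 -> H4 at depth 29
  del 82.160.0.0/12 (clear depth 12)
  add 63.180.48.0/20 -> H2 at depth 20
  Q 34.26.80.188: descend 00100010000110100101000010 ; hops seen [H6,H1] ; pick H1
  add 82.171.0.0/16 -> H0 at depth 16
  add 63.180.52.0/24 -> H6 at depth 24
  add 34.26.80.0/24 -> H2 at depth 24
  add 63.180.52.208/28 -> H6 at depth 28
  add 63.180.52.213/32 -> H2 at depth 32
  Q 100.32.214.222: descend 01 ; hops seen [H6] ; pick H6
  Q 196.130.60.249: descend ε ; hops seen [∅] ; pick no-route
  add 34.26.80.0/21 -> H1 at depth 21
  Q 63.180.52.213: descend 00111111101101000011010011010101 ; hops seen [H6,H2,H6,H6,H2] ; pick H2
  add 63.180.48.0/20 -> H2 at depth 20
  add 82.171.96.0/20 -> H3 at depth 20
  add 82.171.0.0/16 -> H3 at depth 16
  Q 190.241.187.218: descend ε ; hops seen [∅] ; pick no-route
  Q 63.180.52.32: descend 001111111011010000110100 ; hops seen [H6,H2,H6] ; pick H6
  del 82.171.96.0/20 (clear depth 20)
  add 82.171.96.144/28 -> H5 at depth 28
  add 82.171.96.0/20 -> H0 at depth 20
  add 63.180.52.213/32 -> H2 at depth 32
  del 63.180.52.208/28 (clear depth 28)

== LOOKUPS ==
["H0","H2","H1","H1","H6","no-route","H2","no-route","H6"]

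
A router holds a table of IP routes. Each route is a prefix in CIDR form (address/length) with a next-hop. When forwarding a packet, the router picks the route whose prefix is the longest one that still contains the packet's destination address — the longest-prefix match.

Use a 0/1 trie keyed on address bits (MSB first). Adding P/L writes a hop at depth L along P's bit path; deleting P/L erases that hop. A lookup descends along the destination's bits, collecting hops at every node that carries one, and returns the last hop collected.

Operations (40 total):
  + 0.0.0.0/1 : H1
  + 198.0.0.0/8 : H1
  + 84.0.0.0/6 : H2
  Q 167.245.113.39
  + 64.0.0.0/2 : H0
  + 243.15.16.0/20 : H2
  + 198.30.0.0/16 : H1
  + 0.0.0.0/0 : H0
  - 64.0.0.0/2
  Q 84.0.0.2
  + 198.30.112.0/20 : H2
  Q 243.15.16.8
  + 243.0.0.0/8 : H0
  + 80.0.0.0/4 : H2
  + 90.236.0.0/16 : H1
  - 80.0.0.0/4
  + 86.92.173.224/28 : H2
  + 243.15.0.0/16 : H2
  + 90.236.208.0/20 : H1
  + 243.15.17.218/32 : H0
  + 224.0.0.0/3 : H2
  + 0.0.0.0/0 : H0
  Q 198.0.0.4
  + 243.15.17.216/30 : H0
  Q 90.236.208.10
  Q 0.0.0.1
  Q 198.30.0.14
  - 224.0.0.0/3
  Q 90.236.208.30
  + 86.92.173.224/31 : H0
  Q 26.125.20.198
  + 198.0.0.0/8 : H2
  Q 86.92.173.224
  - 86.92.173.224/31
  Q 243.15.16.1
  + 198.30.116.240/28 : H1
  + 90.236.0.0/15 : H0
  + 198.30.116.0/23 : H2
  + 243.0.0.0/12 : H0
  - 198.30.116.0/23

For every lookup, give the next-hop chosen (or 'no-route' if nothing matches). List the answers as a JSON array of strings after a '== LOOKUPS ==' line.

Apply in order:
  + 0.0.0.0/1 (H1) depth=1
  + 198.0.0.0/8 (H1) depth=8
  + 84.0.0.0/6 (H2) depth=6
  ? 167.245.113.39  path d0:-→d1:-  best=no-route
  + 64.0.0.0/2 (H0) depth=2
  + 243.15.16.0/20 (H2) depth=20
  + 198.30.0.0/16 (H1) depth=16
  + 0.0.0.0/0 (H0) depth=0
  - 64.0.0.0/2 clear@2
  ? 84.0.0.2  path d0:H0→d1:H1→d2:-→d3:-→d4:-→d5:-→d6:H2  best=H2
  + 198.30.112.0/20 (H2) depth=20
  ? 243.15.16.8  path d0:H0→d1:-→d2:-→d3:-→d4:-→d5:-→d6:-→d7:-→d8:-→d9:-→d10:-→d11:-→d12:-→d13:-→d14:-→d15:-→d16:-→d17:-→d18:-→d19:-→d20:H2  best=H2
  + 243.0.0.0/8 (H0) depth=8
  + 80.0.0.0/4 (H2) depth=4
  + 90.236.0.0/16 (H1) depth=16
  - 80.0.0.0/4 clear@4
  + 86.92.173.224/28 (H2) depth=28
  + 243.15.0.0/16 (H2) depth=16
  + 90.236.208.0/20 (H1) depth=20
  + 243.15.17.218/32 (H0) depth=32
  + 224.0.0.0/3 (H2) depth=3
  + 0.0.0.0/0 (H0) depth=0
  ? 198.0.0.4  path d0:H0→d1:-→d2:-→d3:-→d4:-→d5:-→d6:-→d7:-→d8:H1→d9:-→d10:-→d11:-  best=H1
  + 243.15.17.216/30 (H0) depth=30
  ? 90.236.208.10  path d0:H0→d1:H1→d2:-→d3:-→d4:-→d5:-→d6:-→d7:-→d8:-→d9:-→d10:-→d11:-→d12:-→d13:-→d14:-→d15:-→d16:H1→d17:-→d18:-→d19:-→d20:H1  best=H1
  ? 0.0.0.1  path d0:H0→d1:H1  best=H1
  ? 198.30.0.14  path d0:H0→d1:-→d2:-→d3:-→d4:-→d5:-→d6:-→d7:-→d8:H1→d9:-→d10:-→d11:-→d12:-→d13:-→d14:-→d15:-→d16:H1→d17:-  best=H1
  - 224.0.0.0/3 clear@3
  ? 90.236.208.30  path d0:H0→d1:H1→d2:-→d3:-→d4:-→d5:-→d6:-→d7:-→d8:-→d9:-→d10:-→d11:-→d12:-→d13:-→d14:-→d15:-→d16:H1→d17:-→d18:-→d19:-→d20:H1  best=H1
  + 86.92.173.224/31 (H0) depth=31
  ? 26.125.20.198  path d0:H0→d1:H1  best=H1
  + 198.0.0.0/8 (H2) depth=8
  ? 86.92.173.224  path d0:H0→d1:H1→d2:-→d3:-→d4:-→d5:-→d6:H2→d7:-→d8:-→d9:-→d10:-→d11:-→d12:-→d13:-→d14:-→d15:-→d16:-→d17:-→d18:-→d19:-→d20:-→d21:-→d22:-→d23:-→d24:-→d25:-→d26:-→d27:-→d28:H2→d29:-→d30:-→d31:H0  best=H0
  - 86.92.173.224/31 clear@31
  ? 243.15.16.1  path d0:H0→d1:-→d2:-→d3:-→d4:-→d5:-→d6:-→d7:-→d8:H0→d9:-→d10:-→d11:-→d12:-→d13:-→d14:-→d15:-→d16:H2→d17:-→d18:-→d19:-→d20:H2→d21:-→d22:-→d23:-  best=H2
  + 198.30.116.240/28 (H1) depth=28
  + 90.236.0.0/15 (H0) depth=15
  + 198.30.116.0/23 (H2) depth=23
  + 243.0.0.0/12 (H0) depth=12
  - 198.30.116.0/23 clear@23

== LOOKUPS ==
["no-route","H2","H2","H1","H1","H1","H1","H1","H1","H0","H2"]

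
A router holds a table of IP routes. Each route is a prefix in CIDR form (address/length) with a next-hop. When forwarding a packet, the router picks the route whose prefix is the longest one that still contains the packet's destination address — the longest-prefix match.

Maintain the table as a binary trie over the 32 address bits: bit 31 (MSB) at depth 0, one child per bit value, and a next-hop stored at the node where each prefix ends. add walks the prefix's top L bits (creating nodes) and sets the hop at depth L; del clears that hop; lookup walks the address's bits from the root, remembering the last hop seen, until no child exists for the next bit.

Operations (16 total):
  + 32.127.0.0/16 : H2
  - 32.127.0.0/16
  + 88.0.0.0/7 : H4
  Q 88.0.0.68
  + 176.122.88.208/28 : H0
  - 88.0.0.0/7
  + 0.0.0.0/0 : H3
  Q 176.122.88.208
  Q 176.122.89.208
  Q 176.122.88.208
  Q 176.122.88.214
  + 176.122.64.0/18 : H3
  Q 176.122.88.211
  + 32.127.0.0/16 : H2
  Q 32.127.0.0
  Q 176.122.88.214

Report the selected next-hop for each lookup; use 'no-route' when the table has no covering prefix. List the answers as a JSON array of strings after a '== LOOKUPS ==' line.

Trace:
  + 32.127.0.0/16 (H2) depth=16
  - 32.127.0.0/16 clear@16
  + 88.0.0.0/7 (H4) depth=7
  lookup 88.0.0.68: bits 0101100 walk d0:-→d1:-→d2:-→d3:-→d4:-→d5:-→d6:-→d7:H4 -> H4
  + 176.122.88.208/28 (H0) depth=28
  - 88.0.0.0/7 clear@7
  + 0.0.0.0/0 (H3) depth=0
  lookup 176.122.88.208: bits 1011000001111010010110001101 walk d0:H3→d1:-→d2:-→d3:-→d4:-→d5:-→d6:-→d7:-→d8:-→d9:-→d10:-→d11:-→d12:-→d13:-→d14:-→d15:-→d16:-→d17:-→d18:-→d19:-→d20:-→d21:-→d22:-→d23:-→d24:-→d25:-→d26:-→d27:-→d28:H0 -> H0
  lookup 176.122.89.208: bits 10110000011110100101100 walk d0:H3→d1:-→d2:-→d3:-→d4:-→d5:-→d6:-→d7:-→d8:-→d9:-→d10:-→d11:-→d12:-→d13:-→d14:-→d15:-→d16:-→d17:-→d18:-→d19:-→d20:-→d21:-→d22:-→d23:- -> H3
  lookup 176.122.88.208: bits 1011000001111010010110001101 walk d0:H3→d1:-→d2:-→d3:-→d4:-→d5:-→d6:-→d7:-→d8:-→d9:-→d10:-→d11:-→d12:-→d13:-→d14:-→d15:-→d16:-→d17:-→d18:-→d19:-→d20:-→d21:-→d22:-→d23:-→d24:-→d25:-→d26:-→d27:-→d28:H0 -> H0
  lookup 176.122.88.214: bits 1011000001111010010110001101 walk d0:H3→d1:-→d2:-→d3:-→d4:-→d5:-→d6:-→d7:-→d8:-→d9:-→d10:-→d11:-→d12:-→d13:-→d14:-→d15:-→d16:-→d17:-→d18:-→d19:-→d20:-→d21:-→d22:-→d23:-→d24:-→d25:-→d26:-→d27:-→d28:H0 -> H0
  + 176.122.64.0/18 (H3) depth=18
  lookup 176.122.88.211: bits 1011000001111010010110001101 walk d0:H3→d1:-→d2:-→d3:-→d4:-→d5:-→d6:-→d7:-→d8:-→d9:-→d10:-→d11:-→d12:-→d13:-→d14:-→d15:-→d16:-→d17:-→d18:H3→d19:-→d20:-→d21:-→d22:-→d23:-→d24:-→d25:-→d26:-→d27:-→d28:H0 -> H0
  + 32.127.0.0/16 (H2) depth=16
  lookup 32.127.0.0: bits 0010000001111111 walk d0:H3→d1:-→d2:-→d3:-→d4:-→d5:-→d6:-→d7:-→d8:-→d9:-→d10:-→d11:-→d12:-→d13:-→d14:-→d15:-→d16:H2 -> H2
  lookup 176.122.88.214: bits 1011000001111010010110001101 walk d0:H3→d1:-→d2:-→d3:-→d4:-→d5:-→d6:-→d7:-→d8:-→d9:-→d10:-→d11:-→d12:-→d13:-→d14:-→d15:-→d16:-→d17:-→d18:H3→d19:-→d20:-→d21:-→d22:-→d23:-→d24:-→d25:-→d26:-→d27:-→d28:H0 -> H0

== LOOKUPS ==
["H4","H0","H3","H0","H0","H0","H2","H0"]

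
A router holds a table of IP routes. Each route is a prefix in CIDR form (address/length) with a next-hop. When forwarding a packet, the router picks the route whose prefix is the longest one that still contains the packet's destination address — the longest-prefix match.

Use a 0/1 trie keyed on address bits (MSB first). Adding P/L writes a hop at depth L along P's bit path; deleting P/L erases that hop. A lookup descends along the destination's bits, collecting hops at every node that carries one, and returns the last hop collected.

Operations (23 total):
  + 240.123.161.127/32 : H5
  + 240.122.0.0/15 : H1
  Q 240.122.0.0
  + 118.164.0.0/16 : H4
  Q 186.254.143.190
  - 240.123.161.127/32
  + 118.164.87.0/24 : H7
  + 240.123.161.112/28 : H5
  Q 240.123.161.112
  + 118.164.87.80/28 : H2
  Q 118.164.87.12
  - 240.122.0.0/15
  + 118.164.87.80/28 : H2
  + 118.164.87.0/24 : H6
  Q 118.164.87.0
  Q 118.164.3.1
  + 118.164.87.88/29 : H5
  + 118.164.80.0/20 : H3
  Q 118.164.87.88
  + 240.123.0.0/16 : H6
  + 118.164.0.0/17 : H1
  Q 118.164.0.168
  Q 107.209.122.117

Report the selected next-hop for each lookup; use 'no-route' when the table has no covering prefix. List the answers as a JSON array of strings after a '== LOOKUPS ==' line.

Process each operation:
  + 240.123.161.127/32 (H5) depth=32
  + 240.122.0.0/15 (H1) depth=15
  ? 240.122.0.0  path d0:-→d1:-→d2:-→d3:-→d4:-→d5:-→d6:-→d7:-→d8:-→d9:-→d10:-→d11:-→d12:-→d13:-→d14:-→d15:H1  best=H1
  + 118.164.0.0/16 (H4) depth=16
  ? 186.254.143.190  path d0:-→d1:-  best=no-route
  del 240.123.161.127/32 (clear depth 32)
  + 118.164.87.0/24 (H7) depth=24
  + 240.123.161.112/28 (H5) depth=28
  ? 240.123.161.112  path d0:-→d1:-→d2:-→d3:-→d4:-→d5:-→d6:-→d7:-→d8:-→d9:-→d10:-→d11:-→d12:-→d13:-→d14:-→d15:H1→d16:-→d17:-→d18:-→d19:-→d20:-→d21:-→d22:-→d23:-→d24:-→d25:-→d26:-→d27:-→d28:H5  best=H5
  + 118.164.87.80/28 (H2) depth=28
  ? 118.164.87.12  path d0:-→d1:-→d2:-→d3:-→d4:-→d5:-→d6:-→d7:-→d8:-→d9:-→d10:-→d11:-→d12:-→d13:-→d14:-→d15:-→d16:H4→d17:-→d18:-→d19:-→d20:-→d21:-→d22:-→d23:-→d24:H7→d25:-  best=H7
  del 240.122.0.0/15 (clear depth 15)
  + 118.164.87.80/28 (H2) depth=28
  + 118.164.87.0/24 (H6) depth=24
  ? 118.164.87.0  path d0:-→d1:-→d2:-→d3:-→d4:-→d5:-→d6:-→d7:-→d8:-→d9:-→d10:-→d11:-→d12:-→d13:-→d14:-→d15:-→d16:H4→d17:-→d18:-→d19:-→d20:-→d21:-→d22:-→d23:-→d24:H6→d25:-  best=H6
  ? 118.164.3.1  path d0:-→d1:-→d2:-→d3:-→d4:-→d5:-→d6:-→d7:-→d8:-→d9:-→d10:-→d11:-→d12:-→d13:-→d14:-→d15:-→d16:H4→d17:-  best=H4
  + 118.164.87.88/29 (H5) depth=29
  + 118.164.80.0/20 (H3) depth=20
  ? 118.164.87.88  path d0:-→d1:-→d2:-→d3:-→d4:-→d5:-→d6:-→d7:-→d8:-→d9:-→d10:-→d11:-→d12:-→d13:-→d14:-→d15:-→d16:H4→d17:-→d18:-→d19:-→d20:H3→d21:-→d22:-→d23:-→d24:H6→d25:-→d26:-→d27:-→d28:H2→d29:H5  best=H5
  + 240.123.0.0/16 (H6) depth=16
  + 118.164.0.0/17 (H1) depth=17
  ? 118.164.0.168  path d0:-→d1:-→d2:-→d3:-→d4:-→d5:-→d6:-→d7:-→d8:-→d9:-→d10:-→d11:-→d12:-→d13:-→d14:-→d15:-→d16:H4→d17:H1  best=H1
  ? 107.209.122.117  path d0:-→d1:-→d2:-→d3:-  best=no-route

== LOOKUPS ==
["H1","no-route","H5","H7","H6","H4","H5","H1","no-route"]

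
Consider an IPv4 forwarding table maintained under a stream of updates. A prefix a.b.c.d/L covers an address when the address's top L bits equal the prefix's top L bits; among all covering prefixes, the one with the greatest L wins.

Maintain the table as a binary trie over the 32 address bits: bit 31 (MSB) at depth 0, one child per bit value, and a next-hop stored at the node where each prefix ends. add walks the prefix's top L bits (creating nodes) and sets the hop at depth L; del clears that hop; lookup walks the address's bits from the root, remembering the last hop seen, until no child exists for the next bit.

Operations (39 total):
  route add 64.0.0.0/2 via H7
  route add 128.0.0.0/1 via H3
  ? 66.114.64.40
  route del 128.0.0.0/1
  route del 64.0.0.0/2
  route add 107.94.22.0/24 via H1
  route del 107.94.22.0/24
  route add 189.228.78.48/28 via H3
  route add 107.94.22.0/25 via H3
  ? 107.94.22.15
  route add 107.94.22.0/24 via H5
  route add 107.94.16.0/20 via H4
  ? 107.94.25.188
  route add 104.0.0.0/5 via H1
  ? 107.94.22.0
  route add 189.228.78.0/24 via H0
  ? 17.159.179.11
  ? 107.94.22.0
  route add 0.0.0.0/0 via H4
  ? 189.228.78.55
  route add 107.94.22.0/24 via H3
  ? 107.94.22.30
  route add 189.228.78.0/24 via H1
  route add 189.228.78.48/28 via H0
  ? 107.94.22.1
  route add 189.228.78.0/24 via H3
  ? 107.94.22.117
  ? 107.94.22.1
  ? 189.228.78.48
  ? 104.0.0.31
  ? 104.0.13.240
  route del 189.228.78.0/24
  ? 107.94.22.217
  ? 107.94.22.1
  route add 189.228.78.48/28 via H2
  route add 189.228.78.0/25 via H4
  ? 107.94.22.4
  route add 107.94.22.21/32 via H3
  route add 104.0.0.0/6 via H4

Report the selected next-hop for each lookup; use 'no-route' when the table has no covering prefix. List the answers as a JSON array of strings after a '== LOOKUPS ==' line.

Process each operation:
  add 64.0.0.0/2 -> H7 at depth 2
  add 128.0.0.0/1 -> H3 at depth 1
  Q 66.114.64.40: descend 01 ; hops seen [H7] ; pick H7
  - 128.0.0.0/1 clear@1
  - 64.0.0.0/2 clear@2
  add 107.94.22.0/24 -> H1 at depth 24
  - 107.94.22.0/24 clear@24
  add 189.228.78.48/28 -> H3 at depth 28
  add 107.94.22.0/25 -> H3 at depth 25
  Q 107.94.22.15: descend 0110101101011110000101100 ; hops seen [H3] ; pick H3
  add 107.94.22.0/24 -> H5 at depth 24
  add 107.94.16.0/20 -> H4 at depth 20
  Q 107.94.25.188: descend 01101011010111100001 ; hops seen [H4] ; pick H4
  add 104.0.0.0/5 -> H1 at depth 5
  Q 107.94.22.0: descend 0110101101011110000101100 ; hops seen [H1,H4,H5,H3] ; pick H3
  add 189.228.78.0/24 -> H0 at depth 24
  Q 17.159.179.11: descend 0 ; hops seen [∅] ; pick no-route
  Q 107.94.22.0: descend 0110101101011110000101100 ; hops seen [H1,H4,H5,H3] ; pick H3
  add 0.0.0.0/0 -> H4 at depth 0
  Q 189.228.78.55: descend 1011110111100100010011100011 ; hops seen [H4,H0,H3] ; pick H3
  add 107.94.22.0/24 -> H3 at depth 24
  Q 107.94.22.30: descend 0110101101011110000101100 ; hops seen [H4,H1,H4,H3,H3] ; pick H3
  add 189.228.78.0/24 -> H1 at depth 24
  add 189.228.78.48/28 -> H0 at depth 28
  Q 107.94.22.1: descend 0110101101011110000101100 ; hops seen [H4,H1,H4,H3,H3] ; pick H3
  add 189.228.78.0/24 -> H3 at depth 24
  Q 107.94.22.117: descend 0110101101011110000101100 ; hops seen [H4,H1,H4,H3,H3] ; pick H3
  Q 107.94.22.1: descend 0110101101011110000101100 ; hops seen [H4,H1,H4,H3,H3] ; pick H3
  Q 189.228.78.48: descend 1011110111100100010011100011 ; hops seen [H4,H3,H0] ; pick H0
  Q 104.0.0.31: descend 011010 ; hops seen [H4,H1] ; pick H1
  Q 104.0.13.240: descend 011010 ; hops seen [H4,H1] ; pick H1
  - 189.228.78.0/24 clear@24
  Q 107.94.22.217: descend 011010110101111000010110 ; hops seen [H4,H1,H4,H3] ; pick H3
  Q 107.94.22.1: descend 0110101101011110000101100 ; hops seen [H4,H1,H4,H3,H3] ; pick H3
  add 189.228.78.48/28 -> H2 at depth 28
  add 189.228.78.0/25 -> H4 at depth 25
  Q 107.94.22.4: descend 0110101101011110000101100 ; hops seen [H4,H1,H4,H3,H3] ; pick H3
  add 107.94.22.21/32 -> H3 at depth 32
  add 104.0.0.0/6 -> H4 at depth 6

== LOOKUPS ==
["H7","H3","H4","H3","no-route","H3","H3","H3","H3","H3","H3","H0","H1","H1","H3","H3","H3"]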